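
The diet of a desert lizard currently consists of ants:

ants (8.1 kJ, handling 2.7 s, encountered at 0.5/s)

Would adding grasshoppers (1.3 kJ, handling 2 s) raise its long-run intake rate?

No

Intake rate on the current diet: R = (0.5×8.1) / (1 + 0.5×2.7) = 4.05/2.35 = 1.723 kJ/s.
grasshoppers: E/h = 1.3/2 = 0.65 kJ/s.
0.65 < 1.723, so adding grasshoppers would lower the average — exclude it.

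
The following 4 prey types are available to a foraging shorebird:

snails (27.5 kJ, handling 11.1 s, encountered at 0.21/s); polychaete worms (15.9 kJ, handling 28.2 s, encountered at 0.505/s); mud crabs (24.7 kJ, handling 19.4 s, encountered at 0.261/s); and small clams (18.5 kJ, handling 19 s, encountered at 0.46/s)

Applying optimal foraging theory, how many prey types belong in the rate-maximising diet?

1

E/h in descending order: snails 2.48, mud crabs 1.27, small clams 0.974, polychaete worms 0.564 kJ/s. The optimal diet is the largest prefix of this list for which every included type satisfies E_i/h_i > R on the types above it.
Rate on top 1: 1.734. mud crabs: 1.27 < 1.734 → exclude; stop.
Optimal diet: snails — 1 of 4 types.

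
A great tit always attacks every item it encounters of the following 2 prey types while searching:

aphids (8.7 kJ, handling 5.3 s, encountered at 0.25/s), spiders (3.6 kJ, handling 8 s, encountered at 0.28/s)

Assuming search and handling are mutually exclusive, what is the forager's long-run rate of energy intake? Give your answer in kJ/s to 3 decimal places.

0.697 kJ/s

Energy encountered per unit search time: 0.25×8.7 + 0.28×3.6 = 3.183 kJ/s.
Handling time per unit search time: 0.25×5.3 + 0.28×8 = 3.565.
Rate = 3.183/(1 + 3.565) = 0.6973 kJ/s.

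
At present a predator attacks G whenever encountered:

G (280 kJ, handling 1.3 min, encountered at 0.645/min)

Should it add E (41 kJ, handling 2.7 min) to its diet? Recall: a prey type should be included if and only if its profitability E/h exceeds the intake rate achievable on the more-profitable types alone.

No

Current rate: (0.645×280)/(1 + 0.645×1.3) = 98.23 kJ/min.
Profitability of E: 41/2.7 = 15.19 kJ/min.
15.19 < 98.23, so adding E would lower the average — exclude it.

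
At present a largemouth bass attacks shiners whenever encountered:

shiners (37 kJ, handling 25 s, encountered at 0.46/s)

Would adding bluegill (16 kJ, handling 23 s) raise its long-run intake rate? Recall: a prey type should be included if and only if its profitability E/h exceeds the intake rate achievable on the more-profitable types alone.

On shiners alone, R = ΣλE/(1+Σλh) = 17.02/12.5 = 1.362 kJ/s.
bluegill: E/h = 16/23 = 0.6957 kJ/s.
Since 0.6957 < R, time spent handling bluegill is better spent searching.

No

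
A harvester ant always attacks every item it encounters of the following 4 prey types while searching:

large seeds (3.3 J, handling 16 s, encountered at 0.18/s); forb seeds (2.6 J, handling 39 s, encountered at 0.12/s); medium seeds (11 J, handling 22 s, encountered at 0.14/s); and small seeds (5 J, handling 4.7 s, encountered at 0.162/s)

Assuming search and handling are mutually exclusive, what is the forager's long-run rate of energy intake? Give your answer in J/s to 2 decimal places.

0.26 J/s

R = Σλ_iE_i / (1 + Σλ_ih_i)
Numerator: 0.18×3.3 + 0.12×2.6 + 0.14×11 + 0.162×5 = 3.256
Denominator: 1 + 0.18×16 + 0.12×39 + 0.14×22 + 0.162×4.7 = 12.4
R = 3.256/12.4 = 0.2626 J/s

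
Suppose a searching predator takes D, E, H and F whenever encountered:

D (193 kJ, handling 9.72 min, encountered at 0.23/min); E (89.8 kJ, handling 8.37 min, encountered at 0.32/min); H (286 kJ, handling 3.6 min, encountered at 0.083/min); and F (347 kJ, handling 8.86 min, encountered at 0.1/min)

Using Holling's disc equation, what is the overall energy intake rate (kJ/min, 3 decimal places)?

R = Σλ_iE_i / (1 + Σλ_ih_i)
Numerator: 0.23×193 + 0.32×89.8 + 0.083×286 + 0.1×347 = 131.6
Denominator: 1 + 0.23×9.72 + 0.32×8.37 + 0.083×3.6 + 0.1×8.86 = 7.099
R = 131.6/7.099 = 18.53 kJ/min

18.533 kJ/min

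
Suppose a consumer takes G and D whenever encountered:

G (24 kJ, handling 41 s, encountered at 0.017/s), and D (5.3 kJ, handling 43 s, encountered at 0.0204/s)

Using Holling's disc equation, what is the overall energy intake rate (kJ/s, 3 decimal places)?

0.200 kJ/s

R = Σλ_iE_i / (1 + Σλ_ih_i)
Numerator: 0.017×24 + 0.0204×5.3 = 0.5161
Denominator: 1 + 0.017×41 + 0.0204×43 = 2.574
R = 0.5161/2.574 = 0.2005 kJ/s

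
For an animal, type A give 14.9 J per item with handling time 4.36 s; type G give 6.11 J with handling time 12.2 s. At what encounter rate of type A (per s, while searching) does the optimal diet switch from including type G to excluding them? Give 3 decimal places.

0.039 per s

Drop type G once their profitability E₂/h₂ falls below the rate achievable on type A alone: E₂/h₂ = λE₁/(1 + λh₁).
Solve for λ: λE₁h₂ = E₂(1 + λh₁) → λ(E₁h₂ − E₂h₁) = E₂ → λ = E₂/(E₁h₂ − E₂h₁).
λ = 6.11/(14.9×12.2 − 6.11×4.36) = 6.11/155.1 = 0.03938 per s.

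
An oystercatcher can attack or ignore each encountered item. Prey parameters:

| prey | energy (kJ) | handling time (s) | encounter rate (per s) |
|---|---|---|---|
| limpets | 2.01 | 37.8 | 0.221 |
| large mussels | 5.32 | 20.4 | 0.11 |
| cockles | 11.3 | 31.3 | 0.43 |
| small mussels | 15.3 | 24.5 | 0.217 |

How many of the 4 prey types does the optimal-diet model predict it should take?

1

Rank by E/h (kJ/s): small mussels 0.624, cockles 0.361, large mussels 0.261, limpets 0.0532. Include each in turn until the next type's E/h falls below the running intake rate.
Rate on top 1: 0.5256. cockles: 0.361 < 0.5256 → exclude; stop.
Optimal diet: small mussels — 1 of 4 types.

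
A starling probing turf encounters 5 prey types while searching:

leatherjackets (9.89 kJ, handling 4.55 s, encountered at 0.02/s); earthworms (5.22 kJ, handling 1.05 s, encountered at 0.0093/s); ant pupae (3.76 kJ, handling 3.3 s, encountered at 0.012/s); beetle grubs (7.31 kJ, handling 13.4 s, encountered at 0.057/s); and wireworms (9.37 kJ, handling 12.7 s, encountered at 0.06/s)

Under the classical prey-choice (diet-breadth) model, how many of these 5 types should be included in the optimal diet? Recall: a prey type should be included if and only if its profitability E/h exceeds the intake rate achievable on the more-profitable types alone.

Rank by E/h (kJ/s): earthworms 4.97, leatherjackets 2.17, ant pupae 1.14, wireworms 0.738, beetle grubs 0.546. Include each in turn until the next type's E/h falls below the running intake rate.
Rate on top 1: 0.04808. leatherjackets: 2.17 > 0.04808 → include.
Rate on top 2: 0.2238. ant pupae: 1.14 > 0.2238 → include.
Rate on top 3: 0.2556. wireworms: 0.738 > 0.2556 → include.
Rate on top 4: 0.4487. beetle grubs: 0.546 > 0.4487 → include.
Optimal diet: earthworms, leatherjackets, ant pupae, wireworms, beetle grubs — 5 of 5 types.

5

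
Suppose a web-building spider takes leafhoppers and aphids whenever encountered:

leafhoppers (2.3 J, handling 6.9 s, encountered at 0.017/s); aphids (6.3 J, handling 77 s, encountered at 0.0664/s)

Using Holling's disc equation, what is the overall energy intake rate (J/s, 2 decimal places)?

R = Σλ_iE_i / (1 + Σλ_ih_i)
Numerator: 0.017×2.3 + 0.0664×6.3 = 0.4574
Denominator: 1 + 0.017×6.9 + 0.0664×77 = 6.23
R = 0.4574/6.23 = 0.07342 J/s

0.07 J/s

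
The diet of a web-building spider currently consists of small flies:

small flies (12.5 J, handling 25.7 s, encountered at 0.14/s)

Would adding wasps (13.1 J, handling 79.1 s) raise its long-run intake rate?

No

Intake rate on the current diet: R = (0.14×12.5) / (1 + 0.14×25.7) = 1.75/4.598 = 0.3806 J/s.
Profitability of wasps: 13.1/79.1 = 0.1656 J/s.
0.1656 < 0.3806, so adding wasps would lower the average — exclude it.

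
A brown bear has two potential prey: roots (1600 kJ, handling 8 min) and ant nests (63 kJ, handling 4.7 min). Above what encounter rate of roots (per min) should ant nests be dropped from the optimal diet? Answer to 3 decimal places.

At the threshold, the rate on roots alone equals the profitability of ant nests: λ·1600/(1 + λ·8) = 63/4.7 = 13.4.
Rearranging, λ(1600 − 13.4×8) = 13.4, so λ = 13.4/1493 = 0.008979 per min.

0.009 per min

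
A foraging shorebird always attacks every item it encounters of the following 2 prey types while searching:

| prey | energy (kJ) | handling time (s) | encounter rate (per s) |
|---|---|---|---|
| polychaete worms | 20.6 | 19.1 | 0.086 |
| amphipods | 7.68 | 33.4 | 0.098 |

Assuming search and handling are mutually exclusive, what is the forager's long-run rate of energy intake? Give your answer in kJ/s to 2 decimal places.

R = Σλ_iE_i / (1 + Σλ_ih_i)
Numerator: 0.086×20.6 + 0.098×7.68 = 2.524
Denominator: 1 + 0.086×19.1 + 0.098×33.4 = 5.916
R = 2.524/5.916 = 0.4267 kJ/s

0.43 kJ/s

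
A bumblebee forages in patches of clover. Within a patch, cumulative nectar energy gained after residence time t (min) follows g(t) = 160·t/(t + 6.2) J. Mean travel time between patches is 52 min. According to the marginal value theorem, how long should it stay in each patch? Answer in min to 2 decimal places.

By the marginal value theorem, leave when the instantaneous gain rate g'(t) equals the habitat-wide average g(t)/(T + t).
g'(t) = 160·6.2/(t + 6.2)². Setting 160·6.2/(t+6.2)² = 160t/[(t+6.2)(52+t)] gives 6.2(52+t) = t(t+6.2), so t² = 6.2×52 = 322.4.
t* = √322.4 = 17.96 min.

17.96 min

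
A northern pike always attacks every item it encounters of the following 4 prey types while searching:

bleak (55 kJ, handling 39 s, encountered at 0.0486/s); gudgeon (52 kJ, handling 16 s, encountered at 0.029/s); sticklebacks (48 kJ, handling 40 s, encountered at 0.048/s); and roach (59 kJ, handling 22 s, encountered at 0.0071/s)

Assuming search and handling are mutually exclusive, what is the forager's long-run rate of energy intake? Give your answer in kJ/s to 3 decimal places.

R = Σλ_iE_i / (1 + Σλ_ih_i)
Numerator: 0.0486×55 + 0.029×52 + 0.048×48 + 0.0071×59 = 6.904
Denominator: 1 + 0.0486×39 + 0.029×16 + 0.048×40 + 0.0071×22 = 5.436
R = 6.904/5.436 = 1.27 kJ/s

1.270 kJ/s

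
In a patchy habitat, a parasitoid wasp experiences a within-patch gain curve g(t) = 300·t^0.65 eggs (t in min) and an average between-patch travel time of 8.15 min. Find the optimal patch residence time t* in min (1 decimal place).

15.1 min

Maximise g(t)/(T+t): set derivative to zero → g'(t)(T+t) = g(t).
g'(t) = 0.65·300·t^-0.35. Setting 0.65·300·t^-0.35 = 300·t^0.65/(8.15+t) gives 0.65(8.15+t) = t, so 0.35·t = 0.65×8.15.
t* = 0.65×8.15/0.35 = 15.14 min.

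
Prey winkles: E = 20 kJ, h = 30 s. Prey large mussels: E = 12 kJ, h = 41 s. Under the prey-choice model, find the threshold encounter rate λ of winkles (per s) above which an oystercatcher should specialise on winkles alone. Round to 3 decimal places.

0.026 per s

At the threshold, the rate on winkles alone equals the profitability of large mussels: λ·20/(1 + λ·30) = 12/41 = 0.2927.
Rearranging, λ(20 − 0.2927×30) = 0.2927, so λ = 0.2927/11.22 = 0.02609 per s.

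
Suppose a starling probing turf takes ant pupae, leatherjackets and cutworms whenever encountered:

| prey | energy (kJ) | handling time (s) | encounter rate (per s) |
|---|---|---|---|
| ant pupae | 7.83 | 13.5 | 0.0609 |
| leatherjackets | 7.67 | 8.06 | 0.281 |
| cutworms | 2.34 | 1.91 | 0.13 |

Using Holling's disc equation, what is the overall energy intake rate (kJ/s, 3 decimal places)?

0.677 kJ/s

R = Σλ_iE_i / (1 + Σλ_ih_i)
Numerator: 0.0609×7.83 + 0.281×7.67 + 0.13×2.34 = 2.936
Denominator: 1 + 0.0609×13.5 + 0.281×8.06 + 0.13×1.91 = 4.335
R = 2.936/4.335 = 0.6773 kJ/s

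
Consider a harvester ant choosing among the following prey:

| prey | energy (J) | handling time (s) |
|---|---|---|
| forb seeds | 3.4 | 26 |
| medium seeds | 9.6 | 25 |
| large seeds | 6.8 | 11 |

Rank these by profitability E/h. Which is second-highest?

Profitability E/h (J/s): forb seeds = 3.4/26 = 0.131, medium seeds = 9.6/25 = 0.384, large seeds = 6.8/11 = 0.618.
Ranked: large seeds > medium seeds > forb seeds.

medium seeds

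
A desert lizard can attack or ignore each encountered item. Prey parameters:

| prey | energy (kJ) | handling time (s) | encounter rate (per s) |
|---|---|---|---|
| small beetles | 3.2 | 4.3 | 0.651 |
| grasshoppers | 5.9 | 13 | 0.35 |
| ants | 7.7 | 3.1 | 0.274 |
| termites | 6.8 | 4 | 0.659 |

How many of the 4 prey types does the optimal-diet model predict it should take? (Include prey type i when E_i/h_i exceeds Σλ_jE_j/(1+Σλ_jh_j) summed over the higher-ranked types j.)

2

E/h in descending order: ants 2.48, termites 1.7, small beetles 0.744, grasshoppers 0.454 kJ/s. The optimal diet is the largest prefix of this list for which every included type satisfies E_i/h_i > R on the types above it.
Rate on top 1: 1.141. termites: 1.7 > 1.141 → include.
Rate on top 2: 1.469. small beetles: 0.744 < 1.469 → exclude; stop.
Optimal diet: ants, termites — 2 of 4 types.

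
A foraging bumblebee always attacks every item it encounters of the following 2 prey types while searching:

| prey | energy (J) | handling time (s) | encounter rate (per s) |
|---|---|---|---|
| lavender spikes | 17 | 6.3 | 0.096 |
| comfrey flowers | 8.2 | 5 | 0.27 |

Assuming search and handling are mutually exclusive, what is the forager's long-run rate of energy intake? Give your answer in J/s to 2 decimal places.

R = (0.096×17 + 0.27×8.2) / (1 + 0.096×6.3 + 0.27×5) = 3.846/2.955 = 1.302 J/s.

1.30 J/s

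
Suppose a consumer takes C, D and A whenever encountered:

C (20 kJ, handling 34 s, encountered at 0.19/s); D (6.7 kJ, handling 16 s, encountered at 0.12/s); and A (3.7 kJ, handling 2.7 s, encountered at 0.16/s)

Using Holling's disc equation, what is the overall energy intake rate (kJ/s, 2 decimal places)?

Energy encountered per unit search time: 0.19×20 + 0.12×6.7 + 0.16×3.7 = 5.196 kJ/s.
Handling time per unit search time: 0.19×34 + 0.12×16 + 0.16×2.7 = 8.812.
Rate = 5.196/(1 + 8.812) = 0.5296 kJ/s.

0.53 kJ/s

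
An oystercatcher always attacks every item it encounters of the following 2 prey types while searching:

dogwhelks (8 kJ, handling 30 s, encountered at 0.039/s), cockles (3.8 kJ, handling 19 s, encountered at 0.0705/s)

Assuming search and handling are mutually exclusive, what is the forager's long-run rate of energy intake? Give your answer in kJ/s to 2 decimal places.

Energy encountered per unit search time: 0.039×8 + 0.0705×3.8 = 0.5799 kJ/s.
Handling time per unit search time: 0.039×30 + 0.0705×19 = 2.51.
Rate = 0.5799/(1 + 2.51) = 0.1652 kJ/s.

0.17 kJ/s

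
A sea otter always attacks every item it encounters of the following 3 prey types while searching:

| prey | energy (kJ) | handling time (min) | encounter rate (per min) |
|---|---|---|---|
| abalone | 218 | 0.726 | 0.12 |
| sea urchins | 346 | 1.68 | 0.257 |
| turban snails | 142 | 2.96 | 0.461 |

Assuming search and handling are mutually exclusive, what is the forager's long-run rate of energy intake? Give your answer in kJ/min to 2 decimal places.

R = (0.12×218 + 0.257×346 + 0.461×142) / (1 + 0.12×0.726 + 0.257×1.68 + 0.461×2.96) = 180.5/2.883 = 62.61 kJ/min.

62.61 kJ/min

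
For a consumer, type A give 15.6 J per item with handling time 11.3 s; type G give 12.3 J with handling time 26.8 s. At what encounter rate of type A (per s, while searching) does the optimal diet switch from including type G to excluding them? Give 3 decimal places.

Drop type G once their profitability E₂/h₂ falls below the rate achievable on type A alone: E₂/h₂ = λE₁/(1 + λh₁).
Solve for λ: λE₁h₂ = E₂(1 + λh₁) → λ(E₁h₂ − E₂h₁) = E₂ → λ = E₂/(E₁h₂ − E₂h₁).
λ = 12.3/(15.6×26.8 − 12.3×11.3) = 12.3/279.1 = 0.04407 per s.

0.044 per s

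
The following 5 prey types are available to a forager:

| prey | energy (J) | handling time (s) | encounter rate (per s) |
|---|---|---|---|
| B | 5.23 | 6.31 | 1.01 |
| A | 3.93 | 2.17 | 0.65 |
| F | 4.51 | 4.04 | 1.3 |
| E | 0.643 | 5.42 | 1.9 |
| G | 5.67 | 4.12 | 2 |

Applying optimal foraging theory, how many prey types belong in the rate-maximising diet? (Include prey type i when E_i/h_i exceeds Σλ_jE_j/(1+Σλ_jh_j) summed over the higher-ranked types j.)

2

Rank by E/h (J/s): A 1.81, G 1.38, F 1.12, B 0.829, E 0.119. Include each in turn until the next type's E/h falls below the running intake rate.
Rate on top 1: 1.06. G: 1.38 > 1.06 → include.
Rate on top 2: 1.305. F: 1.12 < 1.305 → exclude; stop.
Optimal diet: A, G — 2 of 5 types.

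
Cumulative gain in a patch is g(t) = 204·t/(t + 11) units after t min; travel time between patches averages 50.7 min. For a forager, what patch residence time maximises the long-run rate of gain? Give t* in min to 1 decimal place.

23.6 min

Optimal t* satisfies g'(t*) = g(t*)/(T + t*).
g'(t) = 204·11/(t + 11)². Setting 204·11/(t+11)² = 204t/[(t+11)(50.7+t)] gives 11(50.7+t) = t(t+11), so t² = 11×50.7 = 557.7.
t* = √557.7 = 23.62 min.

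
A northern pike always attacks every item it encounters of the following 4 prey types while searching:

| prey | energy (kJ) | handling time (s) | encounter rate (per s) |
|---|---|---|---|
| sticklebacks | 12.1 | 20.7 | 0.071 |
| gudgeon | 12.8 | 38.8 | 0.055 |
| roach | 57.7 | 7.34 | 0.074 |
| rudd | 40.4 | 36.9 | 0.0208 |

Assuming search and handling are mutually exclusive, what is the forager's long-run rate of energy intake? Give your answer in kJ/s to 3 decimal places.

1.128 kJ/s

R = Σλ_iE_i / (1 + Σλ_ih_i)
Numerator: 0.071×12.1 + 0.055×12.8 + 0.074×57.7 + 0.0208×40.4 = 6.673
Denominator: 1 + 0.071×20.7 + 0.055×38.8 + 0.074×7.34 + 0.0208×36.9 = 5.914
R = 6.673/5.914 = 1.128 kJ/s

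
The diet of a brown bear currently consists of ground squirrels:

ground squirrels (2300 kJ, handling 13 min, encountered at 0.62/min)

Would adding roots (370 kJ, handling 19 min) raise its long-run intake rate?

No

On ground squirrels alone, R = ΣλE/(1+Σλh) = 1426/9.06 = 157.4 kJ/min.
roots: E/h = 370/19 = 19.47 kJ/min.
Since 19.47 < R, time spent handling roots is better spent searching.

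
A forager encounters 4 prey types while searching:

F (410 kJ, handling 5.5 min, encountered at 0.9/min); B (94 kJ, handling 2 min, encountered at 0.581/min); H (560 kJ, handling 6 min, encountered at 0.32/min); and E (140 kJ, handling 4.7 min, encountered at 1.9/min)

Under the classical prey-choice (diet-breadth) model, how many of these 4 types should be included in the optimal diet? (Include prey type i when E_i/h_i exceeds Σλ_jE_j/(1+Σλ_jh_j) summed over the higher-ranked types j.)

2

Rank by E/h (kJ/min): H 93.3, F 74.5, B 47, E 29.8. Include each in turn until the next type's E/h falls below the running intake rate.
Rate on top 1: 61.37. F: 74.5 > 61.37 → include.
Rate on top 2: 69.66. B: 47 < 69.66 → exclude; stop.
Optimal diet: H, F — 2 of 4 types.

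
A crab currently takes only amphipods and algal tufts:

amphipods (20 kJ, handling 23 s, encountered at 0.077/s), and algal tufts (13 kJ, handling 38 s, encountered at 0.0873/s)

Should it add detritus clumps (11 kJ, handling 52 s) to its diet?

Intake rate on the current diet: R = (0.077×20 + 0.0873×13) / (1 + 0.077×23 + 0.0873×38) = 2.675/6.088 = 0.4393 kJ/s.
Profitability of detritus clumps: 11/52 = 0.2115 kJ/s.
Since 0.2115 < R, time spent handling detritus clumps is better spent searching.

No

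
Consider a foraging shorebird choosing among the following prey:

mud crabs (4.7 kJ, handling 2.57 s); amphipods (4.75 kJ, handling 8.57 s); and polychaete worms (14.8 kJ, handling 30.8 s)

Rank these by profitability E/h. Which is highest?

mud crabs

Profitability E/h (kJ/s): mud crabs = 4.7/2.57 = 1.83, amphipods = 4.75/8.57 = 0.554, polychaete worms = 14.8/30.8 = 0.481.
Ranked: mud crabs > amphipods > polychaete worms.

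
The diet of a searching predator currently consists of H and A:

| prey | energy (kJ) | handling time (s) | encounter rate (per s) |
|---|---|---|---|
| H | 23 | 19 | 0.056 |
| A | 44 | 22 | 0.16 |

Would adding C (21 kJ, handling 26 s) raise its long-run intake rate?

No

On H and A alone, R = ΣλE/(1+Σλh) = 8.328/5.584 = 1.491 kJ/s.
Profitability of C: 21/26 = 0.8077 kJ/s.
Since 0.8077 < R, time spent handling C is better spent searching.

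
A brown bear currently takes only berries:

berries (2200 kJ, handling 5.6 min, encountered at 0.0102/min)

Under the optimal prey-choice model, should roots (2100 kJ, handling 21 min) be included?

Current rate: (0.0102×2200)/(1 + 0.0102×5.6) = 21.23 kJ/min.
Profitability of roots: 2100/21 = 100 kJ/min.
100 > 21.23, so adding roots raises the average — include it.

Yes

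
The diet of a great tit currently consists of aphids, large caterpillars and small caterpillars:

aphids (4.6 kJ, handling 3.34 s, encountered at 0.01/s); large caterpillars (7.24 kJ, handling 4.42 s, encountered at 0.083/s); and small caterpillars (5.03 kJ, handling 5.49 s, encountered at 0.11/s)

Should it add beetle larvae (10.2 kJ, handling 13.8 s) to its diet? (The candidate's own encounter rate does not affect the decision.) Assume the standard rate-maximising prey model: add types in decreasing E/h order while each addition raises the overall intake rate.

Current rate: (0.01×4.6 + 0.083×7.24 + 0.11×5.03)/(1 + 0.01×3.34 + 0.083×4.42 + 0.11×5.49) = 0.5989 kJ/s.
Profitability of beetle larvae: 10.2/13.8 = 0.7391 kJ/s.
Since 0.7391 > R, including beetle larvae increases the long-run rate.

Yes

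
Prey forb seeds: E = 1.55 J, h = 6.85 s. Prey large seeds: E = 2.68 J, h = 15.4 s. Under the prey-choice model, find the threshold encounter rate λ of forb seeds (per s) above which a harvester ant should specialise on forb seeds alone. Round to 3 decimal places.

Drop large seeds once their profitability E₂/h₂ falls below the rate achievable on forb seeds alone: E₂/h₂ = λE₁/(1 + λh₁).
Solve for λ: λE₁h₂ = E₂(1 + λh₁) → λ(E₁h₂ − E₂h₁) = E₂ → λ = E₂/(E₁h₂ − E₂h₁).
λ = 2.68/(1.55×15.4 − 2.68×6.85) = 2.68/5.512 = 0.4862 per s.

0.486 per s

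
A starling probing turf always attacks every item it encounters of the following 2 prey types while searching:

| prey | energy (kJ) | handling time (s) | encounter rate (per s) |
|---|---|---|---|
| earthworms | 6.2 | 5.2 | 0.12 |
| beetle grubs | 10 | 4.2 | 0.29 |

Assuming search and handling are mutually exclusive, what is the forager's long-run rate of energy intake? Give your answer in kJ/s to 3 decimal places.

1.282 kJ/s

Energy encountered per unit search time: 0.12×6.2 + 0.29×10 = 3.644 kJ/s.
Handling time per unit search time: 0.12×5.2 + 0.29×4.2 = 1.842.
Rate = 3.644/(1 + 1.842) = 1.282 kJ/s.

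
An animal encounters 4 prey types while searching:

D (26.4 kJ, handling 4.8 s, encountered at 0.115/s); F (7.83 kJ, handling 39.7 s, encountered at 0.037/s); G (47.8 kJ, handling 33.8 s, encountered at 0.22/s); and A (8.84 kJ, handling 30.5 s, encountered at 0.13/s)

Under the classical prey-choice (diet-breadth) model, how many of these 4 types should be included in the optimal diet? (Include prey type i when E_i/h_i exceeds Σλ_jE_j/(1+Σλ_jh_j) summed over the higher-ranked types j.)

E/h in descending order: D 5.5, G 1.41, A 0.29, F 0.197 kJ/s. The optimal diet is the largest prefix of this list for which every included type satisfies E_i/h_i > R on the types above it.
Rate on top 1: 1.956. G: 1.41 < 1.956 → exclude; stop.
Optimal diet: D — 1 of 4 types.

1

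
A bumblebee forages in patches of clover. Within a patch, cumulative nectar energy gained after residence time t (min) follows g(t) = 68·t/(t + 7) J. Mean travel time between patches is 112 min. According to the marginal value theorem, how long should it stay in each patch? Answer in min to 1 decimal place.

By the marginal value theorem, leave when the instantaneous gain rate g'(t) equals the habitat-wide average g(t)/(T + t).
g'(t) = 68·7/(t + 7)². Setting 68·7/(t+7)² = 68t/[(t+7)(112+t)] gives 7(112+t) = t(t+7), so t² = 7×112 = 784.
t* = √784 = 28 min.

28.0 min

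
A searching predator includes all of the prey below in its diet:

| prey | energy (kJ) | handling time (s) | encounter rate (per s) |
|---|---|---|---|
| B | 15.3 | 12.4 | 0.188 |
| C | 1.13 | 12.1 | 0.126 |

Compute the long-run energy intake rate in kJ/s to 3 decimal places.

R = Σλ_iE_i / (1 + Σλ_ih_i)
Numerator: 0.188×15.3 + 0.126×1.13 = 3.019
Denominator: 1 + 0.188×12.4 + 0.126×12.1 = 4.856
R = 3.019/4.856 = 0.6217 kJ/s

0.622 kJ/s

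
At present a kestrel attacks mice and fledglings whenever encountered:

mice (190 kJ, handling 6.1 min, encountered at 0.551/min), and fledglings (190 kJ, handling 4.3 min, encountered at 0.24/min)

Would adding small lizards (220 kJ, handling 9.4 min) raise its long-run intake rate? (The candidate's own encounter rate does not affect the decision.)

No

Intake rate on the current diet: R = (0.551×190 + 0.24×190) / (1 + 0.551×6.1 + 0.24×4.3) = 150.3/5.393 = 27.87 kJ/min.
Profitability of small lizards: 220/9.4 = 23.4 kJ/min.
23.4 < 27.87, so adding small lizards would lower the average — exclude it.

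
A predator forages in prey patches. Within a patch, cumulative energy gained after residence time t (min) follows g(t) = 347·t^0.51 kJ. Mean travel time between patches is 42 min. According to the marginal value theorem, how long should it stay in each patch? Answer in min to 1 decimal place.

43.7 min

Maximise g(t)/(T+t): set derivative to zero → g'(t)(T+t) = g(t).
g'(t) = 0.51·347·t^-0.49. Setting 0.51·347·t^-0.49 = 347·t^0.51/(42+t) gives 0.51(42+t) = t, so 0.49·t = 0.51×42.
t* = 0.51×42/0.49 = 43.71 min.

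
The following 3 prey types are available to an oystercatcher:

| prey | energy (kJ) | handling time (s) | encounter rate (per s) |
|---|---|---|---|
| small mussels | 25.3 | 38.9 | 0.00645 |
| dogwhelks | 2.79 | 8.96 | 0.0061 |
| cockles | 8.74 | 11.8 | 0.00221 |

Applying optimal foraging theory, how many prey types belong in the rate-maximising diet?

E/h in descending order: cockles 0.741, small mussels 0.65, dogwhelks 0.311 kJ/s. The optimal diet is the largest prefix of this list for which every included type satisfies E_i/h_i > R on the types above it.
Rate on top 1: 0.01882. small mussels: 0.65 > 0.01882 → include.
Rate on top 2: 0.1429. dogwhelks: 0.311 > 0.1429 → include.
Optimal diet: cockles, small mussels, dogwhelks — 3 of 3 types.

3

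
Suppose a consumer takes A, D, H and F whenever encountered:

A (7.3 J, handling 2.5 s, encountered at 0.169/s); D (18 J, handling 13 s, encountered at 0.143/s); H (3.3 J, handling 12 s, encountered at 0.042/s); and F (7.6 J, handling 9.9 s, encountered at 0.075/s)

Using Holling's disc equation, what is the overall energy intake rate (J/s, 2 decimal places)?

1.00 J/s

R = (0.169×7.3 + 0.143×18 + 0.042×3.3 + 0.075×7.6) / (1 + 0.169×2.5 + 0.143×13 + 0.042×12 + 0.075×9.9) = 4.516/4.528 = 0.9974 J/s.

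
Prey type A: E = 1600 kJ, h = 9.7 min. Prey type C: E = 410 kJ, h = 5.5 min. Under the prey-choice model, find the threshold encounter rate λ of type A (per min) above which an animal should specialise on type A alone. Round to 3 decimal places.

0.085 per min

The zero-one rule: include type C iff E₂/h₂ > λE₁/(1+λh₁). Equality gives the switch point.
λE₁h₂ = E₂ + λE₂h₁ ⇒ λ = E₂/(E₁h₂ − E₂h₁) = 410/(8800 − 3977) = 0.08501 per min.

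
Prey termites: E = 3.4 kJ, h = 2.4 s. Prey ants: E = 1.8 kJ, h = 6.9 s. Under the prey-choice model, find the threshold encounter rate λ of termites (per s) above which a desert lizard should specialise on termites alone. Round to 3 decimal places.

At the threshold, the rate on termites alone equals the profitability of ants: λ·3.4/(1 + λ·2.4) = 1.8/6.9 = 0.2609.
Rearranging, λ(3.4 − 0.2609×2.4) = 0.2609, so λ = 0.2609/2.774 = 0.09404 per s.

0.094 per s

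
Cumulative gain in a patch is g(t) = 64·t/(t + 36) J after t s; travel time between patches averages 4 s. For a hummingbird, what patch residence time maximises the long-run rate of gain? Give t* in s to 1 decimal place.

Maximise g(t)/(T+t): set derivative to zero → g'(t)(T+t) = g(t).
g'(t) = 64·36/(t + 36)². Setting 64·36/(t+36)² = 64t/[(t+36)(4+t)] gives 36(4+t) = t(t+36), so t² = 36×4 = 144.
t* = √144 = 12 s.

12.0 s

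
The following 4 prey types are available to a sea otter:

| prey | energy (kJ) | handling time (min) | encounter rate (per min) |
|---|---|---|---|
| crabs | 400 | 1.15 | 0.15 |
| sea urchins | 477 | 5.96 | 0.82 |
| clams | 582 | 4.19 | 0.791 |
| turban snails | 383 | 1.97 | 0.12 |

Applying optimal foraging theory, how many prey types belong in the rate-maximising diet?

3

Rank by E/h (kJ/min): crabs 348, turban snails 194, clams 139, sea urchins 80. Include each in turn until the next type's E/h falls below the running intake rate.
Rate on top 1: 51.17. turban snails: 194 > 51.17 → include.
Rate on top 2: 75.21. clams: 139 > 75.21 → include.
Rate on top 3: 119.9. sea urchins: 80 < 119.9 → exclude; stop.
Optimal diet: crabs, turban snails, clams — 3 of 4 types.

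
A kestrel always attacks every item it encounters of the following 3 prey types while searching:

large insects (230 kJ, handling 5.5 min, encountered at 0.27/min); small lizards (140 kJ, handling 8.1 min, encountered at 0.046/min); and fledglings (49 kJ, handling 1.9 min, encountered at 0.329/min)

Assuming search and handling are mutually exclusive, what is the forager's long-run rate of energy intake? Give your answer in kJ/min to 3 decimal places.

24.309 kJ/min

R = (0.27×230 + 0.046×140 + 0.329×49) / (1 + 0.27×5.5 + 0.046×8.1 + 0.329×1.9) = 84.66/3.483 = 24.31 kJ/min.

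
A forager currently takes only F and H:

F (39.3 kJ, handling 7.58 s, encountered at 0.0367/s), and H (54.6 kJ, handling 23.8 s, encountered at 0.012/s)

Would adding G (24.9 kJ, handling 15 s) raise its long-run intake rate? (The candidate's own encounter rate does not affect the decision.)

Yes

Intake rate on the current diet: R = (0.0367×39.3 + 0.012×54.6) / (1 + 0.0367×7.58 + 0.012×23.8) = 2.098/1.564 = 1.341 kJ/s.
Profitability of G: 24.9/15 = 1.66 kJ/s.
1.66 > 1.341, so adding G raises the average — include it.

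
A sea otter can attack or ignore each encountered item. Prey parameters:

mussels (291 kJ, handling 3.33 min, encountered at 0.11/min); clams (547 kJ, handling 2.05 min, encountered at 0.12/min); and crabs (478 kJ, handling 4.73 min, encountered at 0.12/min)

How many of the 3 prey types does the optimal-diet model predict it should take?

3

Rank by E/h (kJ/min): clams 267, crabs 101, mussels 87.4. Include each in turn until the next type's E/h falls below the running intake rate.
Rate on top 1: 52.68. crabs: 101 > 52.68 → include.
Rate on top 2: 67.82. mussels: 87.4 > 67.82 → include.
Optimal diet: clams, crabs, mussels — 3 of 3 types.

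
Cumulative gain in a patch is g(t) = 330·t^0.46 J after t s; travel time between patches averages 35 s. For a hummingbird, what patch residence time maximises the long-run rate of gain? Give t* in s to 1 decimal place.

29.8 s

Optimal t* satisfies g'(t*) = g(t*)/(T + t*).
g'(t) = 0.46·330·t^-0.54. Setting 0.46·330·t^-0.54 = 330·t^0.46/(35+t) gives 0.46(35+t) = t, so 0.54·t = 0.46×35.
t* = 0.46×35/0.54 = 29.81 s.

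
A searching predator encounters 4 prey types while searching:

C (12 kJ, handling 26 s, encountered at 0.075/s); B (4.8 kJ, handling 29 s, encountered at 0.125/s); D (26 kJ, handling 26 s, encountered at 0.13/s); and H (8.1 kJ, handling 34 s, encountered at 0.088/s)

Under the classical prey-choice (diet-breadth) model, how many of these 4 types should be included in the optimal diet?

Rank by E/h (kJ/s): D 1, C 0.462, H 0.238, B 0.166. Include each in turn until the next type's E/h falls below the running intake rate.
Rate on top 1: 0.7717. C: 0.462 < 0.7717 → exclude; stop.
Optimal diet: D — 1 of 4 types.

1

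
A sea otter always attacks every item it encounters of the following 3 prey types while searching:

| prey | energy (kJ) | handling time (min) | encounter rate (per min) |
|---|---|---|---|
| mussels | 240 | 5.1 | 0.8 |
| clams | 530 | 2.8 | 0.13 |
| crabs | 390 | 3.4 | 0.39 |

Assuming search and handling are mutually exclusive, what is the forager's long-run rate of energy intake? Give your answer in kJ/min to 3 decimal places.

Energy encountered per unit search time: 0.8×240 + 0.13×530 + 0.39×390 = 413 kJ/min.
Handling time per unit search time: 0.8×5.1 + 0.13×2.8 + 0.39×3.4 = 5.77.
Rate = 413/(1 + 5.77) = 61 kJ/min.

61.004 kJ/min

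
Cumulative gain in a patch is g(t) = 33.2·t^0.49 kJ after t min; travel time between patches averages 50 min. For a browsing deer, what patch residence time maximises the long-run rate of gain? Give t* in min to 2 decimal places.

48.04 min

Maximise g(t)/(T+t): set derivative to zero → g'(t)(T+t) = g(t).
g'(t) = 0.49·33.2·t^-0.51. Setting 0.49·33.2·t^-0.51 = 33.2·t^0.49/(50+t) gives 0.49(50+t) = t, so 0.51·t = 0.49×50.
t* = 0.49×50/0.51 = 48.04 min.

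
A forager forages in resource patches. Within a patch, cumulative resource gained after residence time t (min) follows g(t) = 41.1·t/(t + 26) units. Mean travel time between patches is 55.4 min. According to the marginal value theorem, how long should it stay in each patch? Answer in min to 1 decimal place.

Optimal t* satisfies g'(t*) = g(t*)/(T + t*).
g'(t) = 41.1·26/(t + 26)². Setting 41.1·26/(t+26)² = 41.1t/[(t+26)(55.4+t)] gives 26(55.4+t) = t(t+26), so t² = 26×55.4 = 1440.
t* = √1440 = 37.95 min.

38.0 min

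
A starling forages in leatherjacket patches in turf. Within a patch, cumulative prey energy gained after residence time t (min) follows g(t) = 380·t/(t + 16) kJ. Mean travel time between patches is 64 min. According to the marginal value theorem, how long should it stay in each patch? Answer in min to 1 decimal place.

By the marginal value theorem, leave when the instantaneous gain rate g'(t) equals the habitat-wide average g(t)/(T + t).
g'(t) = 380·16/(t + 16)². Setting 380·16/(t+16)² = 380t/[(t+16)(64+t)] gives 16(64+t) = t(t+16), so t² = 16×64 = 1024.
t* = √1024 = 32 min.

32.0 min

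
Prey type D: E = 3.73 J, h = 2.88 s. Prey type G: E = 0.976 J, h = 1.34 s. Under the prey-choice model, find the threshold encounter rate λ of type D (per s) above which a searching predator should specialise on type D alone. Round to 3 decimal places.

The zero-one rule: include type G iff E₂/h₂ > λE₁/(1+λh₁). Equality gives the switch point.
λE₁h₂ = E₂ + λE₂h₁ ⇒ λ = E₂/(E₁h₂ − E₂h₁) = 0.976/(4.998 − 2.811) = 0.4462 per s.

0.446 per s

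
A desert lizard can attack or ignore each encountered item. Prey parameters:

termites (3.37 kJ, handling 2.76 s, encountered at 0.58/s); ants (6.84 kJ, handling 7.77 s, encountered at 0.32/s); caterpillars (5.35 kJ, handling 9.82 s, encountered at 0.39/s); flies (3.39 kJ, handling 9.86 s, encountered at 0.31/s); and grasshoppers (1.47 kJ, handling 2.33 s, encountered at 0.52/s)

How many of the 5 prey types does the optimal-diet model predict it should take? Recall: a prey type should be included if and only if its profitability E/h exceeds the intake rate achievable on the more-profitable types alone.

E/h in descending order: termites 1.22, ants 0.88, grasshoppers 0.631, caterpillars 0.545, flies 0.344 kJ/s. The optimal diet is the largest prefix of this list for which every included type satisfies E_i/h_i > R on the types above it.
Rate on top 1: 0.7515. ants: 0.88 > 0.7515 → include.
Rate on top 2: 0.8145. grasshoppers: 0.631 < 0.8145 → exclude; stop.
Optimal diet: termites, ants — 2 of 5 types.

2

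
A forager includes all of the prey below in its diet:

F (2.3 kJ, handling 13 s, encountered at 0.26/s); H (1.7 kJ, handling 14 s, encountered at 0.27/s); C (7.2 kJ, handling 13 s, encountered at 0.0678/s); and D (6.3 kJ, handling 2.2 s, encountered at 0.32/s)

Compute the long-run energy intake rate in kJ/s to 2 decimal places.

R = (0.26×2.3 + 0.27×1.7 + 0.0678×7.2 + 0.32×6.3) / (1 + 0.26×13 + 0.27×14 + 0.0678×13 + 0.32×2.2) = 3.561/9.745 = 0.3654 kJ/s.

0.37 kJ/s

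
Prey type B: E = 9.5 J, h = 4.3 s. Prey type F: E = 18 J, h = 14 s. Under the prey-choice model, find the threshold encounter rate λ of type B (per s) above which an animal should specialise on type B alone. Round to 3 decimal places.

0.324 per s

The zero-one rule: include type F iff E₂/h₂ > λE₁/(1+λh₁). Equality gives the switch point.
λE₁h₂ = E₂ + λE₂h₁ ⇒ λ = E₂/(E₁h₂ − E₂h₁) = 18/(133 − 77.4) = 0.3237 per s.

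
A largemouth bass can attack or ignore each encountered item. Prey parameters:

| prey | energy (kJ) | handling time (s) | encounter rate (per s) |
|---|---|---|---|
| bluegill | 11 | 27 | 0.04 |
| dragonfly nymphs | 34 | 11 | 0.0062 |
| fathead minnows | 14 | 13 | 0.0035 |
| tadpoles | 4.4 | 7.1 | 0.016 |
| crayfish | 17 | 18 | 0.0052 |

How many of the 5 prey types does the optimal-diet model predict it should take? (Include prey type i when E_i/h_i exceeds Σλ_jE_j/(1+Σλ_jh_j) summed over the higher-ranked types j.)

5

Rank by E/h (kJ/s): dragonfly nymphs 3.09, fathead minnows 1.08, crayfish 0.944, tadpoles 0.62, bluegill 0.407. Include each in turn until the next type's E/h falls below the running intake rate.
Rate on top 1: 0.1973. fathead minnows: 1.08 > 0.1973 → include.
Rate on top 2: 0.2333. crayfish: 0.944 > 0.2333 → include.
Rate on top 3: 0.2884. tadpoles: 0.62 > 0.2884 → include.
Rate on top 4: 0.3169. bluegill: 0.407 > 0.3169 → include.
Optimal diet: dragonfly nymphs, fathead minnows, crayfish, tadpoles, bluegill — 5 of 5 types.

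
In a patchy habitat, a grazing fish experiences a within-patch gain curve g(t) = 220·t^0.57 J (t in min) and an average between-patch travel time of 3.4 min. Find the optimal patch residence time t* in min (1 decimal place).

4.5 min

Optimal t* satisfies g'(t*) = g(t*)/(T + t*).
g'(t) = 0.57·220·t^-0.43. Setting 0.57·220·t^-0.43 = 220·t^0.57/(3.4+t) gives 0.57(3.4+t) = t, so 0.43·t = 0.57×3.4.
t* = 0.57×3.4/0.43 = 4.507 min.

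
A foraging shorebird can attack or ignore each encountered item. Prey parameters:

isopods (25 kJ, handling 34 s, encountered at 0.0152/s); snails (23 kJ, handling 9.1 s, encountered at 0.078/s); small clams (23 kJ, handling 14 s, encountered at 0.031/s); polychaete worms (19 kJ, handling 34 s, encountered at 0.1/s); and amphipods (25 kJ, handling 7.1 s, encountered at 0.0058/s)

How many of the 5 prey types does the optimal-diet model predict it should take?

3

E/h in descending order: amphipods 3.52, snails 2.53, small clams 1.64, isopods 0.735, polychaete worms 0.559 kJ/s. The optimal diet is the largest prefix of this list for which every included type satisfies E_i/h_i > R on the types above it.
Rate on top 1: 0.1393. snails: 2.53 > 0.1393 → include.
Rate on top 2: 1.107. small clams: 1.64 > 1.107 → include.
Rate on top 3: 1.214. isopods: 0.735 < 1.214 → exclude; stop.
Optimal diet: amphipods, snails, small clams — 3 of 5 types.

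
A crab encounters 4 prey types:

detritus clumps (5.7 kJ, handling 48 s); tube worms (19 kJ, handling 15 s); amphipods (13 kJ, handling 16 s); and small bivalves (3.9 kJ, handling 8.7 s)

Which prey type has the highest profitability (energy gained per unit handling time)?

tube worms

Profitability E/h (kJ/s): detritus clumps = 5.7/48 = 0.119, tube worms = 19/15 = 1.27, amphipods = 13/16 = 0.812, small bivalves = 3.9/8.7 = 0.448.
Ranked: tube worms > amphipods > small bivalves > detritus clumps.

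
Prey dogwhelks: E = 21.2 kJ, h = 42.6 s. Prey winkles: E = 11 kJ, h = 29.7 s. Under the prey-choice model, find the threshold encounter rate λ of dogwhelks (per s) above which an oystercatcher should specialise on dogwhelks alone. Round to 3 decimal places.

0.068 per s

At the threshold, the rate on dogwhelks alone equals the profitability of winkles: λ·21.2/(1 + λ·42.6) = 11/29.7 = 0.3704.
Rearranging, λ(21.2 − 0.3704×42.6) = 0.3704, so λ = 0.3704/5.422 = 0.06831 per s.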